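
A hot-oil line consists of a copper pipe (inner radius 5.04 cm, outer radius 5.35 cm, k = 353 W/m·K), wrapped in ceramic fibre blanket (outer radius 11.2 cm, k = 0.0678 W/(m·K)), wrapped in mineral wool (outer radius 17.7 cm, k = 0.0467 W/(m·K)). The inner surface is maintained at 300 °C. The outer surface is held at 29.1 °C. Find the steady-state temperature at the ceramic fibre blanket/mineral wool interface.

T = 157 °C

Treat each layer as a resistance in series:
  R'_copper = ln(0.0535/0.0504)/(2πk) = 0.05969/(2π·353) = 2.691×10^-5 m·K/W
  R'_ceramic fibre blanket = ln(0.112/0.0535)/(2πk) = 0.7388/(2π·0.0678) = 1.734 m·K/W
  R'_mineral wool = ln(0.177/0.112)/(2πk) = 0.4577/(2π·0.0467) = 1.560 m·K/W
ΣR = 2.691×10^-5 + 1.734 + 1.560 = 3.294 m·K/W
Q' = ΔT/ΣR = (300 °C − 29.1 °C)/3.294 = 82.24 W/m
From the inner boundary to the ceramic fibre blanket/mineral wool interface, ΣR_partial = 1.734 m·K/W.
T_interface = T_in − Q'·ΣR_partial = 300 °C − (82.24)(1.734) = 157 °C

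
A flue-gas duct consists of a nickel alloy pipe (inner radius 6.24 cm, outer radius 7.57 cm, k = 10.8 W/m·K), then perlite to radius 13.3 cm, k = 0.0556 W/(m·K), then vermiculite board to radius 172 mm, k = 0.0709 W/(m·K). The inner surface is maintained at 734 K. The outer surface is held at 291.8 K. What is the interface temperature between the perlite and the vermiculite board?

Series thermal resistances, inner to outer:
  R'_nickel alloy = ln(0.0757/0.0624)/(2πk) = 0.1932/(2π·10.8) = 0.002847 m·K/W
  R'_perlite = ln(0.133/0.0757)/(2πk) = 0.5636/(2π·0.0556) = 1.613 m·K/W
  R'_vermiculite board = ln(0.172/0.133)/(2πk) = 0.2571/(2π·0.0709) = 0.5772 m·K/W
ΣR = 0.002847 + 1.613 + 0.5772 = 2.193 m·K/W
Q' = ΔT/ΣR = (734 K − 291.8 K)/2.193 = 201.6 W/m
From the inner boundary to the perlite/vermiculite board interface, ΣR_partial = 1.616 m·K/W.
T_interface = T_in − Q'·ΣR_partial = 734 K − (201.6)(1.616) = 408 K

T = 408 K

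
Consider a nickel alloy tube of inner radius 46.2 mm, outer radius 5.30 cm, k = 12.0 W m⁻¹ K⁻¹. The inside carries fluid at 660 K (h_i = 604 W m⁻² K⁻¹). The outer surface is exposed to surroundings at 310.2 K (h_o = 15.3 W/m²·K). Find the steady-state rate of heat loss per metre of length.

Treat each layer as a resistance in series:
  R'_conv,in = 1/(2πr h) = 1/(2π·0.0462·604) = 0.005703 m·K/W
  R'_nickel alloy = ln(0.0530/0.0462)/(2πk) = 0.1373/(2π·12.0) = 0.001821 m·K/W
  R'_conv,out = 1/(2πr h) = 1/(2π·0.0530·15.3) = 0.1963 m·K/W
ΣR = 0.005703 + 0.001821 + 0.1963 = 0.2038 m·K/W
Q' = ΔT/ΣR = (660 K − 310.2 K)/0.2038 = 1720 W/m

Q' = 1720 W/m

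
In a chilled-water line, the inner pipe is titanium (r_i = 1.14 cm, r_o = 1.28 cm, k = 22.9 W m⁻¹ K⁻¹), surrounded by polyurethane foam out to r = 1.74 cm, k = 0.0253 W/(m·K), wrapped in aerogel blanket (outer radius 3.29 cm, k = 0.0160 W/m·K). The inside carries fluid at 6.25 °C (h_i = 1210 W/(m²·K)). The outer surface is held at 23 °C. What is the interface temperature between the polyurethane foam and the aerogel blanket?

Resistance network (inner→outer):
  R'_conv,in = 1/(2πr h) = 1/(2π·0.0114·1210) = 0.01154 m·K/W
  R'_titanium = ln(0.0128/0.0114)/(2πk) = 0.1158/(2π·22.9) = 8.050×10^-4 m·K/W
  R'_polyurethane foam = ln(0.0174/0.0128)/(2πk) = 0.3070/(2π·0.0253) = 1.931 m·K/W
  R'_aerogel blanket = ln(0.0329/0.0174)/(2πk) = 0.6370/(2π·0.0160) = 6.336 m·K/W
ΣR = 0.01154 + 8.050×10^-4 + 1.931 + 6.336 = 8.279 m·K/W
Q' = ΔT/ΣR = (6.25 °C − 23 °C)/8.279 = -2.023 W/m
From the inner boundary to the polyurethane foam/aerogel blanket interface, ΣR_partial = 1.943 m·K/W.
T_interface = T_in − Q'·ΣR_partial = 6.25 °C − (-2.023)(1.943) = 10.2 °C

T = 10.2 °C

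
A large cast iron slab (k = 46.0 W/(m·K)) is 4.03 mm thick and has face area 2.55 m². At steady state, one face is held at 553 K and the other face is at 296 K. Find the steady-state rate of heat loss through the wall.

Q = 7.48×10^6 W

Q = kA·ΔT/L = 46.0 × 2.55 × |553 K − 296 K| / 0.00403 = 7.48×10^6 W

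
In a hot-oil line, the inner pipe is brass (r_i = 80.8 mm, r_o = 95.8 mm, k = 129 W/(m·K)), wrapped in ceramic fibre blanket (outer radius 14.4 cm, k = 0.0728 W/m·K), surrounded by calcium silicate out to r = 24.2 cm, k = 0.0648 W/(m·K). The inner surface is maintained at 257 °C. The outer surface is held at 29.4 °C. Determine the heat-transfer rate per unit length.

Resistance network (inner→outer):
  R'_brass = ln(0.0958/0.0808)/(2πk) = 0.1703/(2π·129) = 2.101×10^-4 m·K/W
  R'_ceramic fibre blanket = ln(0.144/0.0958)/(2πk) = 0.4076/(2π·0.0728) = 0.8910 m·K/W
  R'_calcium silicate = ln(0.242/0.144)/(2πk) = 0.5191/(2π·0.0648) = 1.275 m·K/W
ΣR = 2.101×10^-4 + 0.8910 + 1.275 = 2.166 m·K/W
Q' = ΔT/ΣR = (257 °C − 29.4 °C)/2.166 = 105 W/m

Q' = 105 W/m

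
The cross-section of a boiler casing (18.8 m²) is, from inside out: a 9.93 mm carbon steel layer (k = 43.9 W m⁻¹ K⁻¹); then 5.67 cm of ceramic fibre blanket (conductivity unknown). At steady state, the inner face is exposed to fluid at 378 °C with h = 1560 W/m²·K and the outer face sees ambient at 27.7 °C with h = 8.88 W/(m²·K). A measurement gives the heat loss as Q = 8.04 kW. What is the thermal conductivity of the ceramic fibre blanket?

ΣR = ΔT/Q = |378 − 27.7|/8040 = 0.04357 K/W
Known resistances:
  R_conv,in = 1/(hA) = 1/(1560·18.8) = 3.410×10^-5 K/W
  R_carbon steel = L/(kA) = 0.00993/(43.9·18.8) = 1.203×10^-5 K/W
  R_conv,out = 1/(hA) = 1/(8.88·18.8) = 0.005990 K/W
R_ceramic fibre blanket = ΣR − ΣR_known = 0.04357 − 0.006036 = 0.03753 K/W
L/(kA) = 0.03753 ⇒ k = 0.0567/(0.03753·18.8) = 0.0804 W/m·K

k = 0.0804 W/m·K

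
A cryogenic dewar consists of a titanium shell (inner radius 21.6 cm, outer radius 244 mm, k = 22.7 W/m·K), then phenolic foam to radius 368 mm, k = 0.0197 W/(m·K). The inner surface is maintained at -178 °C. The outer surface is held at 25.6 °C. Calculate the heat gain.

Resistance network (inner→outer):
  R_titanium = (1/0.216 − 1/0.244)/(4πk) = 0.5313/(4π·22.7) = 0.001862 K/W
  R_phenolic foam = (1/0.244 − 1/0.368)/(4πk) = 1.381/(4π·0.0197) = 5.578 K/W
ΣR = 0.001862 + 5.578 = 5.580 K/W
Q = ΔT/ΣR = (-178 °C − 25.6 °C)/5.580 = -36.5 W
(Negative Q ⇒ heat flows inward; heat gain = 36.5 W.)

Q = 36.5 W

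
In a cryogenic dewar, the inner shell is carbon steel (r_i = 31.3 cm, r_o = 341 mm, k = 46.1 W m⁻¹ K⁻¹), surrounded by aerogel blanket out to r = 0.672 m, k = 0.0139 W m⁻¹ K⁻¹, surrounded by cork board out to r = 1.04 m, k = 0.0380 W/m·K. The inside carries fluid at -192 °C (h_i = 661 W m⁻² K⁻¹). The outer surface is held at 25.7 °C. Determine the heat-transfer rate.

Treat each layer as a resistance in series:
  R_conv,in = 1/(4πr²h) = 1/(4π·0.313²·661) = 0.001229 K/W
  R_carbon steel = (1/0.313 − 1/0.341)/(4πk) = 0.2623/(4π·46.1) = 4.528×10^-4 K/W
  R_aerogel blanket = (1/0.341 − 1/0.672)/(4πk) = 1.444/(4π·0.0139) = 8.270 K/W
  R_cork board = (1/0.672 − 1/1.04)/(4πk) = 0.5266/(4π·0.0380) = 1.103 K/W
ΣR = 0.001229 + 4.528×10^-4 + 8.270 + 1.103 = 9.375 K/W
Q = ΔT/ΣR = (-192 °C − 25.7 °C)/9.375 = -23.2 W
(Negative Q ⇒ heat flows inward; heat gain = 23.2 W.)

Q = 23.2 W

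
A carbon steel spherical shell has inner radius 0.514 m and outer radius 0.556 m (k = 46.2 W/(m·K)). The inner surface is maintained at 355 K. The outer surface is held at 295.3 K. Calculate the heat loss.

Q = 4πk·ΔT/(1/r₁ − 1/r₂) = 4π × 46.2 × 59.7 / (1/0.514 − 1/0.556) = 2.36×10^5 W

Q = 2.36×10^5 W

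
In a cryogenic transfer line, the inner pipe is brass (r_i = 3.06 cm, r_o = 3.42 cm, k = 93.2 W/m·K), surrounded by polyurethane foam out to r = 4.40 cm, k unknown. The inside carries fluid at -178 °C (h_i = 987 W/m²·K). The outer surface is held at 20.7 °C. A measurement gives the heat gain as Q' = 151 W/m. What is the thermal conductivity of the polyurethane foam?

k = 0.0306 W/m·K

ΣR = ΔT/Q' = |-178 − 20.7|/151 = 1.316 m·K/W
Known resistances:
  R'_conv,in = 1/(2πr h) = 1/(2π·0.0306·987) = 0.005270 m·K/W
  R'_brass = ln(0.0342/0.0306)/(2πk) = 0.1112/(2π·93.2) = 1.899×10^-4 m·K/W
R_polyurethane foam = ΣR − ΣR_known = 1.316 − 0.005460 = 1.311 m·K/W
ln(r₂/r₁)/(2πk) = 1.311 ⇒ k = 0.2520/(2π·1.311) = 0.0306 W/m·K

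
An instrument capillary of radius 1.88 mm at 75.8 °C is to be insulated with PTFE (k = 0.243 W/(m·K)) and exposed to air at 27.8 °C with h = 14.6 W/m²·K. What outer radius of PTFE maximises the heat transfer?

For a cylinder, r_cr = k_ins/h = 0.243/14.6 = 0.0166 m = 1.66 cm

r_cr = 1.66 cm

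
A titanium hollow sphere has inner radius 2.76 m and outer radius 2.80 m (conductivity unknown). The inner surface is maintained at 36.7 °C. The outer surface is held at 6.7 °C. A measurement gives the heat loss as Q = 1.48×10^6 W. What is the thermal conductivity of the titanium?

ΣR = ΔT/Q = |36.7 − 6.7|/1.48×10^6 = 2.027×10^-5 K/W
(1/r₁−1/r₂)/(4πk) = 2.027×10^-5 ⇒ k = 0.005176/(4π·2.027×10^-5) = 20.3 W/m·K

k = 20.3 W/m·K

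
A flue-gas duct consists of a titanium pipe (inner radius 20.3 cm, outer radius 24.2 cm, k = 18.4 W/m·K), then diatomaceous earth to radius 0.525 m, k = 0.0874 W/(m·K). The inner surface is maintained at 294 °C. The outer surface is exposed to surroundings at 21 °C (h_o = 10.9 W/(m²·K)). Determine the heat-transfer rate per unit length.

Q' = 190 W/m

Resistance network (inner→outer):
  R'_titanium = ln(0.242/0.203)/(2πk) = 0.1757/(2π·18.4) = 0.001520 m·K/W
  R'_diatomaceous earth = ln(0.525/0.242)/(2πk) = 0.7745/(2π·0.0874) = 1.410 m·K/W
  R'_conv,out = 1/(2πr h) = 1/(2π·0.525·10.9) = 0.02781 m·K/W
ΣR = 0.001520 + 1.410 + 0.02781 = 1.439 m·K/W
Q' = ΔT/ΣR = (294 °C − 21 °C)/1.439 = 190 W/m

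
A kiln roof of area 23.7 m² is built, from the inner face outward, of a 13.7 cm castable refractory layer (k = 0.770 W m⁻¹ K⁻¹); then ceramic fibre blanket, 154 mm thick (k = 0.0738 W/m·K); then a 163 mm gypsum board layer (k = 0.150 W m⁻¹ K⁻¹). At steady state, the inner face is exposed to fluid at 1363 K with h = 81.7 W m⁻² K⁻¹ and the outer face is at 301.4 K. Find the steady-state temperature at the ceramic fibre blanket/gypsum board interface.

T = 644 K

Resistance network (inner→outer):
  R_conv,in = 1/(hA) = 1/(81.7·23.7) = 5.165×10^-4 K/W
  R_castable refractory = L/(kA) = 0.137/(0.770·23.7) = 0.007507 K/W
  R_ceramic fibre blanket = L/(kA) = 0.154/(0.0738·23.7) = 0.08805 K/W
  R_gypsum board = L/(kA) = 0.163/(0.150·23.7) = 0.04585 K/W
ΣR = 5.165×10^-4 + 0.007507 + 0.08805 + 0.04585 = 0.1419 K/W
Q = ΔT/ΣR = (1363 K − 301.4 K)/0.1419 = 7481 W
From the inner boundary to the ceramic fibre blanket/gypsum board interface, ΣR_partial = 0.09607 K/W.
T_interface = T_in − Q·ΣR_partial = 1363 K − (7481)(0.09607) = 644 K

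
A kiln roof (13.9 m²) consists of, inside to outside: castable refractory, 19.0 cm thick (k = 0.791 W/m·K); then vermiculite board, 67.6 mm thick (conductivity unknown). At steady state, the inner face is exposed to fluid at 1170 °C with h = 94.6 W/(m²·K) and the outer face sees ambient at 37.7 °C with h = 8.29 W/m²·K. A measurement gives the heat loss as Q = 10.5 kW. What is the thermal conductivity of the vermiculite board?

k = 0.0600 W/m·K

ΣR = ΔT/Q = |1170 − 37.7|/10500 = 0.1078 K/W
Known resistances:
  R_conv,in = 1/(hA) = 1/(94.6·13.9) = 7.605×10^-4 K/W
  R_castable refractory = L/(kA) = 0.190/(0.791·13.9) = 0.01728 K/W
  R_conv,out = 1/(hA) = 1/(8.29·13.9) = 0.008678 K/W
R_vermiculite board = ΣR − ΣR_known = 0.1078 − 0.02672 = 0.08108 K/W
L/(kA) = 0.08108 ⇒ k = 0.0676/(0.08108·13.9) = 0.0600 W/m·K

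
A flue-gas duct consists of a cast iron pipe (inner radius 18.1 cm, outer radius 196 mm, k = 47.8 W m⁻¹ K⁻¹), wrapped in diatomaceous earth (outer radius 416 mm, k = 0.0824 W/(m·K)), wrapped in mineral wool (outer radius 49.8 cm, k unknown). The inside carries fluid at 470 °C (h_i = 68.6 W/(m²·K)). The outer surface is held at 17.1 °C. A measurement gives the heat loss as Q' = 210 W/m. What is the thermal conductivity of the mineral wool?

k = 0.0415 W/m·K

ΣR = ΔT/Q' = |470 − 17.1|/210 = 2.157 m·K/W
Known resistances:
  R'_conv,in = 1/(2πr h) = 1/(2π·0.181·68.6) = 0.01282 m·K/W
  R'_cast iron = ln(0.196/0.181)/(2πk) = 0.07962/(2π·47.8) = 2.651×10^-4 m·K/W
  R'_diatomaceous earth = ln(0.416/0.196)/(2πk) = 0.7526/(2π·0.0824) = 1.454 m·K/W
R_mineral wool = ΣR − ΣR_known = 2.157 − 1.467 = 0.6900 m·K/W
ln(r₂/r₁)/(2πk) = 0.6900 ⇒ k = 0.1799/(2π·0.6900) = 0.0415 W/m·K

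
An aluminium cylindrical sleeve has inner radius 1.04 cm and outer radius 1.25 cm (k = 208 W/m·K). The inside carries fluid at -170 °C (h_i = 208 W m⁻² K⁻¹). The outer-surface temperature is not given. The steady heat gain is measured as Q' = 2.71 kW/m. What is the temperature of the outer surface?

Sum the resistances:
  R'_conv,in = 1/(2πr h) = 1/(2π·0.0104·208) = 0.07357 m·K/W
  R'_aluminium = ln(0.0125/0.0104)/(2πk) = 0.1839/(2π·208) = 1.407×10^-4 m·K/W
ΣR = 0.07371 m·K/W
ΔT = Q'·ΣR = 2710 × 0.07371 = 199.8 K
Heat flows inward, so T_out = T_in + ΔT = -170 + 199.8 = 29.8 °C

T_out = 29.8 °C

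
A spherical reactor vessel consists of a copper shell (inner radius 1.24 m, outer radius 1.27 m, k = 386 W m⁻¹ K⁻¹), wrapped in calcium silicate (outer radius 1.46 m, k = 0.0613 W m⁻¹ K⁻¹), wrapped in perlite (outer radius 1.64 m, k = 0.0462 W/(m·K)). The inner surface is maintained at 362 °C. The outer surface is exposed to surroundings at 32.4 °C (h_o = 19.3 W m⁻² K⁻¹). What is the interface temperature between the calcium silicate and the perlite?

Treat each layer as a resistance in series:
  R_copper = (1/1.24 − 1/1.27)/(4πk) = 0.01905/(4π·386) = 3.927×10^-6 K/W
  R_calcium silicate = (1/1.27 − 1/1.46)/(4πk) = 0.1025/(4π·0.0613) = 0.1330 K/W
  R_perlite = (1/1.46 − 1/1.64)/(4πk) = 0.07518/(4π·0.0462) = 0.1295 K/W
  R_conv,out = 1/(4πr²h) = 1/(4π·1.64²·19.3) = 0.001533 K/W
ΣR = 3.927×10^-6 + 0.1330 + 0.1295 + 0.001533 = 0.2640 K/W
Q = ΔT/ΣR = (362 °C − 32.4 °C)/0.2640 = 1248 W
From the inner boundary to the calcium silicate/perlite interface, ΣR_partial = 0.1330 K/W.
T_interface = T_in − Q·ΣR_partial = 362 °C − (1248)(0.1330) = 196 °C

T = 196 °C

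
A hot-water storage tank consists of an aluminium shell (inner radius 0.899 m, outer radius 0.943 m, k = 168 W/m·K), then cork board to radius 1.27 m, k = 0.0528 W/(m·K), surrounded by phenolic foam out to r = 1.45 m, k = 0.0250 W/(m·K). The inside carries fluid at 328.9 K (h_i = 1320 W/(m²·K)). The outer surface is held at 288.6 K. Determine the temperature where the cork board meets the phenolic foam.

T = 305.9 K

Series thermal resistances, inner to outer:
  R_conv,in = 1/(4πr²h) = 1/(4π·0.899²·1320) = 7.459×10^-5 K/W
  R_aluminium = (1/0.899 − 1/0.943)/(4πk) = 0.05190/(4π·168) = 2.458×10^-5 K/W
  R_cork board = (1/0.943 − 1/1.27)/(4πk) = 0.2730/(4π·0.0528) = 0.4115 K/W
  R_phenolic foam = (1/1.27 − 1/1.45)/(4πk) = 0.09775/(4π·0.0250) = 0.3111 K/W
ΣR = 7.459×10^-5 + 2.458×10^-5 + 0.4115 + 0.3111 = 0.7227 K/W
Q = ΔT/ΣR = (328.9 K − 288.6 K)/0.7227 = 55.76 W
From the inner boundary to the cork board/phenolic foam interface, ΣR_partial = 0.4116 K/W.
T_interface = T_in − Q·ΣR_partial = 328.9 K − (55.76)(0.4116) = 305.9 K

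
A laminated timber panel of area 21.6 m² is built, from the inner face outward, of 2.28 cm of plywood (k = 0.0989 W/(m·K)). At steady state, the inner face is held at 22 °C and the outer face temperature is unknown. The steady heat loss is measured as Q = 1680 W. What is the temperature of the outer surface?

Series resistances:
  R_plywood = L/(kA) = 0.0228/(0.0989·21.6) = 0.01067 K/W
ΣR = 0.01067 K/W
ΔT = Q·ΣR = 1680 × 0.01067 = 17.93 K
Heat flows outward, so T_out = T_in − ΔT = 22 − 17.93 = 4.07 °C

T_out = 4.07 °C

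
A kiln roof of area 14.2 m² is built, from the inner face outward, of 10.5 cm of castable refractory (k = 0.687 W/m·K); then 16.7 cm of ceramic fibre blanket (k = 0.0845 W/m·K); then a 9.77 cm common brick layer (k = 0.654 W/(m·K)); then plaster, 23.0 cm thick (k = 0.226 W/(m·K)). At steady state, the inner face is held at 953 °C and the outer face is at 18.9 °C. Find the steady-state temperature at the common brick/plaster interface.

T = 307 °C

Treat each layer as a resistance in series:
  R_castable refractory = L/(kA) = 0.105/(0.687·14.2) = 0.01076 K/W
  R_ceramic fibre blanket = L/(kA) = 0.167/(0.0845·14.2) = 0.1392 K/W
  R_common brick = L/(kA) = 0.0977/(0.654·14.2) = 0.01052 K/W
  R_plaster = L/(kA) = 0.230/(0.226·14.2) = 0.07167 K/W
ΣR = 0.01076 + 0.1392 + 0.01052 + 0.07167 = 0.2321 K/W
Q = ΔT/ΣR = (953 °C − 18.9 °C)/0.2321 = 4025 W
From the inner boundary to the common brick/plaster interface, ΣR_partial = 0.1605 K/W.
T_interface = T_in − Q·ΣR_partial = 953 °C − (4025)(0.1605) = 307 °C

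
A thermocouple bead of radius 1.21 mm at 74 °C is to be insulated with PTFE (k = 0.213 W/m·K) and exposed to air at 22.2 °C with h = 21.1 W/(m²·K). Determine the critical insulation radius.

r_cr = 2.02 cm

For a sphere, r_cr = 2k_ins/h = 2·0.213/21.1 = 0.0202 m = 2.02 cm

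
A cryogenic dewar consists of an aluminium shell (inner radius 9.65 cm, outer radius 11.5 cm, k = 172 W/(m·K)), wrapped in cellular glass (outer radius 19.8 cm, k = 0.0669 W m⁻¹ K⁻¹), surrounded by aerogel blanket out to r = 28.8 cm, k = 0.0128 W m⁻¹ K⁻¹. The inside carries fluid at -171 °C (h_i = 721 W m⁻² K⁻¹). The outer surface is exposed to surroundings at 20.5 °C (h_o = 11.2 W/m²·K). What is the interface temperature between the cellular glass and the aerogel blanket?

Resistance network (inner→outer):
  R_conv,in = 1/(4πr²h) = 1/(4π·0.0965²·721) = 0.01185 K/W
  R_aluminium = (1/0.0965 − 1/0.115)/(4πk) = 1.667/(4π·172) = 7.713×10^-4 K/W
  R_cellular glass = (1/0.115 − 1/0.198)/(4πk) = 3.645/(4π·0.0669) = 4.336 K/W
  R_aerogel blanket = (1/0.198 − 1/0.288)/(4πk) = 1.578/(4π·0.0128) = 9.812 K/W
  R_conv,out = 1/(4πr²h) = 1/(4π·0.288²·11.2) = 0.08566 K/W
ΣR = 0.01185 + 7.713×10^-4 + 4.336 + 9.812 + 0.08566 = 14.25 K/W
Q = ΔT/ΣR = (-171 °C − 20.5 °C)/14.25 = -13.44 W
From the inner boundary to the cellular glass/aerogel blanket interface, ΣR_partial = 4.349 K/W.
T_interface = T_in − Q·ΣR_partial = -171 °C − (-13.44)(4.349) = -113 °C

T = -113 °C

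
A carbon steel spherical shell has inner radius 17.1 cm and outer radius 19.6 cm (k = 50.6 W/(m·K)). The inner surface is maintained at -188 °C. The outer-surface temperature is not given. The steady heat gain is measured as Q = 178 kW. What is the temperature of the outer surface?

T_out = 20.8 °C

Series resistances:
  R_carbon steel = (1/0.171 − 1/0.196)/(4πk) = 0.7459/(4π·50.6) = 0.001173 K/W
ΣR = 0.001173 K/W
ΔT = Q·ΣR = 1.78×10^5 × 0.001173 = 208.8 K
Heat flows inward, so T_out = T_in + ΔT = -188 + 208.8 = 20.8 °C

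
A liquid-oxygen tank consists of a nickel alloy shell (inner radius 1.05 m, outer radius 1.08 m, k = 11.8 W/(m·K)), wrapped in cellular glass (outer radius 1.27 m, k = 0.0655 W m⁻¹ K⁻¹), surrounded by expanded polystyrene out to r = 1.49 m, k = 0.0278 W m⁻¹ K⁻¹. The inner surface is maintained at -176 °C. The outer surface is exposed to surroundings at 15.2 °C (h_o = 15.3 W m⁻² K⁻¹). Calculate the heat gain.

Series thermal resistances, inner to outer:
  R_nickel alloy = (1/1.05 − 1/1.08)/(4πk) = 0.02646/(4π·11.8) = 1.784×10^-4 K/W
  R_cellular glass = (1/1.08 − 1/1.27)/(4πk) = 0.1385/(4π·0.0655) = 0.1683 K/W
  R_expanded polystyrene = (1/1.27 − 1/1.49)/(4πk) = 0.1163/(4π·0.0278) = 0.3328 K/W
  R_conv,out = 1/(4πr²h) = 1/(4π·1.49²·15.3) = 0.002343 K/W
ΣR = 1.784×10^-4 + 0.1683 + 0.3328 + 0.002343 = 0.5036 K/W
Q = ΔT/ΣR = (-176 °C − 15.2 °C)/0.5036 = -380 W
(Negative Q ⇒ heat flows inward; heat gain = 380 W.)

Q = 380 W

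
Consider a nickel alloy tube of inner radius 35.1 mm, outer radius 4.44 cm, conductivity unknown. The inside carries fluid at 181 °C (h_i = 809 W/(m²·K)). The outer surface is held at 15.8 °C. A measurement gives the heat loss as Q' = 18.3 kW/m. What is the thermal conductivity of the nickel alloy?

ΣR = ΔT/Q' = |181 − 15.8|/18300 = 0.009027 m·K/W
Known resistances:
  R'_conv,in = 1/(2πr h) = 1/(2π·0.0351·809) = 0.005605 m·K/W
R_nickel alloy = ΣR − ΣR_known = 0.009027 − 0.005605 = 0.003422 m·K/W
ln(r₂/r₁)/(2πk) = 0.003422 ⇒ k = 0.2350/(2π·0.003422) = 10.9 W/m·K

k = 10.9 W/m·K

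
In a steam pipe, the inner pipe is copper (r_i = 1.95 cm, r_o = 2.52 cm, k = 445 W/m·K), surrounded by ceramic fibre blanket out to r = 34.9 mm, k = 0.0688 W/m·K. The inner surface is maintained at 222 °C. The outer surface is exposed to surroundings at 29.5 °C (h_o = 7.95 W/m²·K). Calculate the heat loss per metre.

Treat each layer as a resistance in series:
  R'_copper = ln(0.0252/0.0195)/(2πk) = 0.2564/(2π·445) = 9.171×10^-5 m·K/W
  R'_ceramic fibre blanket = ln(0.0349/0.0252)/(2πk) = 0.3256/(2π·0.0688) = 0.7533 m·K/W
  R'_conv,out = 1/(2πr h) = 1/(2π·0.0349·7.95) = 0.5736 m·K/W
ΣR = 9.171×10^-5 + 0.7533 + 0.5736 = 1.327 m·K/W
Q' = ΔT/ΣR = (222 °C − 29.5 °C)/1.327 = 145 W/m

Q' = 145 W/m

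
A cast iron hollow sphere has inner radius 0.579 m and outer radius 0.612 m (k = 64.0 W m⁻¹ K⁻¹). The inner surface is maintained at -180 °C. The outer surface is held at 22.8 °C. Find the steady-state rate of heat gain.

Q = 4πk·ΔT/(1/r₁ − 1/r₂) = 4π × 64.0 × 202.8 / (1/0.579 − 1/0.612) = 1.75×10^6 W

Q = 1.75×10^6 W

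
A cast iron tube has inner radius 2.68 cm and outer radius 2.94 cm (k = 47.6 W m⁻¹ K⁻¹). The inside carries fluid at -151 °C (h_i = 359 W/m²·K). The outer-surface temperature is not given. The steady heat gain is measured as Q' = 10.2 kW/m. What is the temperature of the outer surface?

T_out = 20.9 °C

Sum the resistances:
  R'_conv,in = 1/(2πr h) = 1/(2π·0.0268·359) = 0.01654 m·K/W
  R'_cast iron = ln(0.0294/0.0268)/(2πk) = 0.09259/(2π·47.6) = 3.096×10^-4 m·K/W
ΣR = 0.01685 m·K/W
ΔT = Q'·ΣR = 10200 × 0.01685 = 171.9 K
Heat flows inward, so T_out = T_in + ΔT = -151 + 171.9 = 20.9 °C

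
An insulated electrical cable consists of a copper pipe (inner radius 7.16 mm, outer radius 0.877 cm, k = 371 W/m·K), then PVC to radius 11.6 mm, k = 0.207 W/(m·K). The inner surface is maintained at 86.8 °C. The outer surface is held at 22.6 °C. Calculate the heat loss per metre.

Treat each layer as a resistance in series:
  R'_copper = ln(0.00877/0.00716)/(2πk) = 0.2028/(2π·371) = 8.701×10^-5 m·K/W
  R'_PVC = ln(0.0116/0.00877)/(2πk) = 0.2797/(2π·0.207) = 0.2150 m·K/W
ΣR = 8.701×10^-5 + 0.2150 = 0.2151 m·K/W
Q' = ΔT/ΣR = (86.8 °C − 22.6 °C)/0.2151 = 298 W/m

Q' = 298 W/m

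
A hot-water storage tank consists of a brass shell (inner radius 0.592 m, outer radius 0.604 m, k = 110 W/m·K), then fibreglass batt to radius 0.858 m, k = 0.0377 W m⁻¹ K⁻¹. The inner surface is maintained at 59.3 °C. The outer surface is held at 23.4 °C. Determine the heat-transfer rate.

Q = 34.7 W

Resistance network (inner→outer):
  R_brass = (1/0.592 − 1/0.604)/(4πk) = 0.03356/(4π·110) = 2.428×10^-5 K/W
  R_fibreglass batt = (1/0.604 − 1/0.858)/(4πk) = 0.4901/(4π·0.0377) = 1.035 K/W
ΣR = 2.428×10^-5 + 1.035 = 1.035 K/W
Q = ΔT/ΣR = (59.3 °C − 23.4 °C)/1.035 = 34.7 W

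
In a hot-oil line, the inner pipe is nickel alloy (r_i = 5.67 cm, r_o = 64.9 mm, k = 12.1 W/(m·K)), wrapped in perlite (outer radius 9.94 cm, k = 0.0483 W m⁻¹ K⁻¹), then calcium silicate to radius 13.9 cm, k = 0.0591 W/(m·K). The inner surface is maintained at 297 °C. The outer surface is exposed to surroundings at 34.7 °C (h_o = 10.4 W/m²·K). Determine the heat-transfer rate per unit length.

Q' = 108 W/m

Resistance network (inner→outer):
  R'_nickel alloy = ln(0.0649/0.0567)/(2πk) = 0.1351/(2π·12.1) = 0.001777 m·K/W
  R'_perlite = ln(0.0994/0.0649)/(2πk) = 0.4263/(2π·0.0483) = 1.405 m·K/W
  R'_calcium silicate = ln(0.139/0.0994)/(2πk) = 0.3353/(2π·0.0591) = 0.9030 m·K/W
  R'_conv,out = 1/(2πr h) = 1/(2π·0.139·10.4) = 0.1101 m·K/W
ΣR = 0.001777 + 1.405 + 0.9030 + 0.1101 = 2.420 m·K/W
Q' = ΔT/ΣR = (297 °C − 34.7 °C)/2.420 = 108 W/m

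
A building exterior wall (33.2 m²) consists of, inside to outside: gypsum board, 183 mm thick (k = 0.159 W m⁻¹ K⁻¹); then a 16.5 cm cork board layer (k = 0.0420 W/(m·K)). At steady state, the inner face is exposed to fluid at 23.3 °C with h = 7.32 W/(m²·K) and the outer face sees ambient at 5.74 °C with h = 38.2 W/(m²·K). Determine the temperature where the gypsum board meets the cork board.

T = 19.0 °C

Series thermal resistances, inner to outer:
  R_conv,in = 1/(hA) = 1/(7.32·33.2) = 0.004115 K/W
  R_gypsum board = L/(kA) = 0.183/(0.159·33.2) = 0.03467 K/W
  R_cork board = L/(kA) = 0.165/(0.0420·33.2) = 0.1183 K/W
  R_conv,out = 1/(hA) = 1/(38.2·33.2) = 7.885×10^-4 K/W
ΣR = 0.004115 + 0.03467 + 0.1183 + 7.885×10^-4 = 0.1579 K/W
Q = ΔT/ΣR = (23.3 °C − 5.74 °C)/0.1579 = 111.2 W
From the inner boundary to the gypsum board/cork board interface, ΣR_partial = 0.03879 K/W.
T_interface = T_in − Q·ΣR_partial = 23.3 °C − (111.2)(0.03879) = 19.0 °C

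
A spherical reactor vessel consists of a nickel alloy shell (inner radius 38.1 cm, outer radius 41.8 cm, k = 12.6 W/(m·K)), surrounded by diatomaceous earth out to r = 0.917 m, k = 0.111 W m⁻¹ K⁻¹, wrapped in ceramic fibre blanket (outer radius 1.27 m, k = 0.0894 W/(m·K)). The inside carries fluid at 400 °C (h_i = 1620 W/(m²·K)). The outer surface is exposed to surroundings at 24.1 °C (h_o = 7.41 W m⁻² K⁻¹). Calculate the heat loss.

Series thermal resistances, inner to outer:
  R_conv,in = 1/(4πr²h) = 1/(4π·0.381²·1620) = 3.384×10^-4 K/W
  R_nickel alloy = (1/0.381 − 1/0.418)/(4πk) = 0.2323/(4π·12.6) = 0.001467 K/W
  R_diatomaceous earth = (1/0.418 − 1/0.917)/(4πk) = 1.302/(4π·0.111) = 0.9333 K/W
  R_ceramic fibre blanket = (1/0.917 − 1/1.27)/(4πk) = 0.3031/(4π·0.0894) = 0.2698 K/W
  R_conv,out = 1/(4πr²h) = 1/(4π·1.27²·7.41) = 0.006658 K/W
ΣR = 3.384×10^-4 + 0.001467 + 0.9333 + 0.2698 + 0.006658 = 1.212 K/W
Q = ΔT/ΣR = (400 °C − 24.1 °C)/1.212 = 310 W

Q = 310 W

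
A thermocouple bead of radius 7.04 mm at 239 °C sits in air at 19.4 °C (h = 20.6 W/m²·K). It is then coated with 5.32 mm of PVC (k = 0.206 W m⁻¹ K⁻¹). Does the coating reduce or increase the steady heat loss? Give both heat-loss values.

Critical radius for a sphere: r_cr = 2k/h = 0.0200 m = 2.00 cm.
Outer radius after coating: r₂ = 0.00704 + 0.00532 = 0.01236 m.
Since r₁ < r_cr and r₂ ≤ r_cr, the coating moves toward the maximum at r_cr — heat loss rises.
Bare: R = 1/(4πr₁²h) = 77.94 K/W; Q = 219.6/77.94 = 2.82 W.
Coated: R = R_cond + R_conv = 48.90 K/W; Q = 219.6/48.90 = 4.49 W.

increases: 2.82 → 4.49 W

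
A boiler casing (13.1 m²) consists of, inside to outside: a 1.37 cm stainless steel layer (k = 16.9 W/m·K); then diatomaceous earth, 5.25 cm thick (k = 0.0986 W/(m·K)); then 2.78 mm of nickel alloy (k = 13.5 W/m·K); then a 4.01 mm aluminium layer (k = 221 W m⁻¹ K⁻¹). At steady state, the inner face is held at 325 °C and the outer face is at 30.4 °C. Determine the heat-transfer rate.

Q = 7.23 kW

Series thermal resistances, inner to outer:
  R_stainless steel = L/(kA) = 0.0137/(16.9·13.1) = 6.188×10^-5 K/W
  R_diatomaceous earth = L/(kA) = 0.0525/(0.0986·13.1) = 0.04065 K/W
  R_nickel alloy = L/(kA) = 0.00278/(13.5·13.1) = 1.572×10^-5 K/W
  R_aluminium = L/(kA) = 0.00401/(221·13.1) = 1.385×10^-6 K/W
ΣR = 6.188×10^-5 + 0.04065 + 1.572×10^-5 + 1.385×10^-6 = 0.04073 K/W
Q = ΔT/ΣR = (325 °C − 30.4 °C)/0.04073 = 7230 W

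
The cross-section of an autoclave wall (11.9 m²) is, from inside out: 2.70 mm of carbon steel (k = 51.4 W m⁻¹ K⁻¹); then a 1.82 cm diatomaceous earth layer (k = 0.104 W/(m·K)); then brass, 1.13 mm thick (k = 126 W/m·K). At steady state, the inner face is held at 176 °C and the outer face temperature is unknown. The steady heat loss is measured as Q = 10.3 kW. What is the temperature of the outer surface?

T_out = 24.5 °C

Series resistances:
  R_carbon steel = L/(kA) = 0.00270/(51.4·11.9) = 4.414×10^-6 K/W
  R_diatomaceous earth = L/(kA) = 0.0182/(0.104·11.9) = 0.01471 K/W
  R_brass = L/(kA) = 0.00113/(126·11.9) = 7.536×10^-7 K/W
ΣR = 0.01471 K/W
ΔT = Q·ΣR = 10300 × 0.01471 = 151.5 K
Heat flows outward, so T_out = T_in − ΔT = 176 − 151.5 = 24.5 °C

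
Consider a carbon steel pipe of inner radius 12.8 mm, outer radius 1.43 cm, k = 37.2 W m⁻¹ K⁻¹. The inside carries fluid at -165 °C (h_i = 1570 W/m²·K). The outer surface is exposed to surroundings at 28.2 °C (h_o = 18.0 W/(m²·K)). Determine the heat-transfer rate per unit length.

Series thermal resistances, inner to outer:
  R'_conv,in = 1/(2πr h) = 1/(2π·0.0128·1570) = 0.007920 m·K/W
  R'_carbon steel = ln(0.0143/0.0128)/(2πk) = 0.1108/(2π·37.2) = 4.741×10^-4 m·K/W
  R'_conv,out = 1/(2πr h) = 1/(2π·0.0143·18.0) = 0.6183 m·K/W
ΣR = 0.007920 + 4.741×10^-4 + 0.6183 = 0.6267 m·K/W
Q' = ΔT/ΣR = (-165 °C − 28.2 °C)/0.6267 = -308 W/m
(Negative Q' ⇒ heat flows inward; heat gain = 308 W/m.)

Q' = 308 W/m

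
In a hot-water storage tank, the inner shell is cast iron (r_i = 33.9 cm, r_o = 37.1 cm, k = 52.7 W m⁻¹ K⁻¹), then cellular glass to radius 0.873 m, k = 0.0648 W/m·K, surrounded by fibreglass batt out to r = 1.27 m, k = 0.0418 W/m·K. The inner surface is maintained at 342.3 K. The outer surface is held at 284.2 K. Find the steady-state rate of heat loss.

Series thermal resistances, inner to outer:
  R_cast iron = (1/0.339 − 1/0.371)/(4πk) = 0.2544/(4π·52.7) = 3.842×10^-4 K/W
  R_cellular glass = (1/0.371 − 1/0.873)/(4πk) = 1.550/(4π·0.0648) = 1.903 K/W
  R_fibreglass batt = (1/0.873 − 1/1.27)/(4πk) = 0.3581/(4π·0.0418) = 0.6817 K/W
ΣR = 3.842×10^-4 + 1.903 + 0.6817 = 2.585 K/W
Q = ΔT/ΣR = (342.3 K − 284.2 K)/2.585 = 22.5 W

Q = 22.5 W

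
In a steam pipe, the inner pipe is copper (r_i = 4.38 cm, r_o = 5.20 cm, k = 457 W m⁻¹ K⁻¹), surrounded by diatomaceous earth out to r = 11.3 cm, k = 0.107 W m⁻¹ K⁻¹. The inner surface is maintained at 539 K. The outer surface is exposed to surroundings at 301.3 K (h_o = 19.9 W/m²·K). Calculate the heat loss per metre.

Series thermal resistances, inner to outer:
  R'_copper = ln(0.0520/0.0438)/(2πk) = 0.1716/(2π·457) = 5.976×10^-5 m·K/W
  R'_diatomaceous earth = ln(0.113/0.0520)/(2πk) = 0.7761/(2π·0.107) = 1.154 m·K/W
  R'_conv,out = 1/(2πr h) = 1/(2π·0.113·19.9) = 0.07078 m·K/W
ΣR = 5.976×10^-5 + 1.154 + 0.07078 = 1.225 m·K/W
Q' = ΔT/ΣR = (539 K − 301.3 K)/1.225 = 194 W/m

Q' = 194 W/m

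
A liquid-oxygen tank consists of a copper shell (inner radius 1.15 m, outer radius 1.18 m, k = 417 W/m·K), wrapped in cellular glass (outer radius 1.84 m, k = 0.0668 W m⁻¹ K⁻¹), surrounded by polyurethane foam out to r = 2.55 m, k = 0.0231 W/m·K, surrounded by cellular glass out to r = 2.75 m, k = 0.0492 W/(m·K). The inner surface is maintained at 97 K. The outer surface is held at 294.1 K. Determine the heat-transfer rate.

Resistance network (inner→outer):
  R_copper = (1/1.15 − 1/1.18)/(4πk) = 0.02211/(4π·417) = 4.219×10^-6 K/W
  R_cellular glass = (1/1.18 − 1/1.84)/(4πk) = 0.3040/(4π·0.0668) = 0.3621 K/W
  R_polyurethane foam = (1/1.84 − 1/2.55)/(4πk) = 0.1513/(4π·0.0231) = 0.5213 K/W
  R_cellular glass = (1/2.55 − 1/2.75)/(4πk) = 0.02852/(4π·0.0492) = 0.04613 K/W
ΣR = 4.219×10^-6 + 0.3621 + 0.5213 + 0.04613 = 0.9295 K/W
Q = ΔT/ΣR = (97 K − 294.1 K)/0.9295 = -212 W
(Negative Q ⇒ heat flows inward; heat gain = 212 W.)

Q = 212 W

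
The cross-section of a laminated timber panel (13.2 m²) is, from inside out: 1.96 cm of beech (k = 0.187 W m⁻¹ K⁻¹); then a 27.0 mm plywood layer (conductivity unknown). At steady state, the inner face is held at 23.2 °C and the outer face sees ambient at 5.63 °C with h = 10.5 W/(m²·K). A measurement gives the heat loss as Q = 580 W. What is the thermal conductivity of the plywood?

k = 0.135 W/m·K

ΣR = ΔT/Q = |23.2 − 5.63|/580 = 0.03029 K/W
Known resistances:
  R_beech = L/(kA) = 0.0196/(0.187·13.2) = 0.007940 K/W
  R_conv,out = 1/(hA) = 1/(10.5·13.2) = 0.007215 K/W
R_plywood = ΣR − ΣR_known = 0.03029 − 0.01515 = 0.01514 K/W
L/(kA) = 0.01514 ⇒ k = 0.0270/(0.01514·13.2) = 0.135 W/m·K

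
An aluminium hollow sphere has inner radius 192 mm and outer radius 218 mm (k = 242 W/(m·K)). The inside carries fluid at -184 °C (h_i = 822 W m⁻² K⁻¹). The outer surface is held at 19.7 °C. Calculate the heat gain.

Resistance network (inner→outer):
  R_conv,in = 1/(4πr²h) = 1/(4π·0.192²·822) = 0.002626 K/W
  R_aluminium = (1/0.192 − 1/0.218)/(4πk) = 0.6212/(4π·242) = 2.043×10^-4 K/W
ΣR = 0.002626 + 2.043×10^-4 = 0.002830 K/W
Q = ΔT/ΣR = (-184 °C − 19.7 °C)/0.002830 = -72000 W
(Negative Q ⇒ heat flows inward; heat gain = 72000 W.)

Q = 72.0 kW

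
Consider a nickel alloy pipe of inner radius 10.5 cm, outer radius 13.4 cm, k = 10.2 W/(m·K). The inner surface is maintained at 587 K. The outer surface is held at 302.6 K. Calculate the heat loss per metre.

Q' = 74700 W/m

Q' = 2πk·ΔT/ln(r₂/r₁) = 2π × 10.2 × 284.4 / ln(0.134/0.105) = 74700 W/m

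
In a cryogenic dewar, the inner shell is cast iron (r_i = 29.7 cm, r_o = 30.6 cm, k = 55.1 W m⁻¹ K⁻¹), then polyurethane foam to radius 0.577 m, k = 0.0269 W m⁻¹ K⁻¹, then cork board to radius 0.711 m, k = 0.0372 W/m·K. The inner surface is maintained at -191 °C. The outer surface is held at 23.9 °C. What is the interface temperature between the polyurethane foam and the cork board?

Resistance network (inner→outer):
  R_cast iron = (1/0.297 − 1/0.306)/(4πk) = 0.09903/(4π·55.1) = 1.430×10^-4 K/W
  R_polyurethane foam = (1/0.306 − 1/0.577)/(4πk) = 1.535/(4π·0.0269) = 4.541 K/W
  R_cork board = (1/0.577 − 1/0.711)/(4πk) = 0.3266/(4π·0.0372) = 0.6987 K/W
ΣR = 1.430×10^-4 + 4.541 + 0.6987 = 5.240 K/W
Q = ΔT/ΣR = (-191 °C − 23.9 °C)/5.240 = -41.01 W
From the inner boundary to the polyurethane foam/cork board interface, ΣR_partial = 4.541 K/W.
T_interface = T_in − Q·ΣR_partial = -191 °C − (-41.01)(4.541) = -4.8 °C

T = -4.8 °C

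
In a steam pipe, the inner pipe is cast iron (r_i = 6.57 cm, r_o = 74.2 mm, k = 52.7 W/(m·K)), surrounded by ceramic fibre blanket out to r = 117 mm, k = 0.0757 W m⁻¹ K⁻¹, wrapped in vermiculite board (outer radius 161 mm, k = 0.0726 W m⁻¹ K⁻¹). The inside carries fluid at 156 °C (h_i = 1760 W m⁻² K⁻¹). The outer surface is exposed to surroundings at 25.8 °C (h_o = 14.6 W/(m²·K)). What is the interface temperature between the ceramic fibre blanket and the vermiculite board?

T = 83.7 °C

Treat each layer as a resistance in series:
  R'_conv,in = 1/(2πr h) = 1/(2π·0.0657·1760) = 0.001376 m·K/W
  R'_cast iron = ln(0.0742/0.0657)/(2πk) = 0.1217/(2π·52.7) = 3.674×10^-4 m·K/W
  R'_ceramic fibre blanket = ln(0.117/0.0742)/(2πk) = 0.4554/(2π·0.0757) = 0.9575 m·K/W
  R'_vermiculite board = ln(0.161/0.117)/(2πk) = 0.3192/(2π·0.0726) = 0.6998 m·K/W
  R'_conv,out = 1/(2πr h) = 1/(2π·0.161·14.6) = 0.06771 m·K/W
ΣR = 0.001376 + 3.674×10^-4 + 0.9575 + 0.6998 + 0.06771 = 1.727 m·K/W
Q' = ΔT/ΣR = (156 °C − 25.8 °C)/1.727 = 75.39 W/m
From the inner boundary to the ceramic fibre blanket/vermiculite board interface, ΣR_partial = 0.9592 m·K/W.
T_interface = T_in − Q'·ΣR_partial = 156 °C − (75.39)(0.9592) = 83.7 °C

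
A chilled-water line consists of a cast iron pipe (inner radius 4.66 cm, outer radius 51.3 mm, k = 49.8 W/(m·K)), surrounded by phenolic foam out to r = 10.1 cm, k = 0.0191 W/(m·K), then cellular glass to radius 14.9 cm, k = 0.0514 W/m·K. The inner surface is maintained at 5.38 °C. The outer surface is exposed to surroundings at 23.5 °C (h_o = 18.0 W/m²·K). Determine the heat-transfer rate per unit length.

Treat each layer as a resistance in series:
  R'_cast iron = ln(0.0513/0.0466)/(2πk) = 0.09609/(2π·49.8) = 3.071×10^-4 m·K/W
  R'_phenolic foam = ln(0.101/0.0513)/(2πk) = 0.6774/(2π·0.0191) = 5.645 m·K/W
  R'_cellular glass = ln(0.149/0.101)/(2πk) = 0.3888/(2π·0.0514) = 1.204 m·K/W
  R'_conv,out = 1/(2πr h) = 1/(2π·0.149·18.0) = 0.05934 m·K/W
ΣR = 3.071×10^-4 + 5.645 + 1.204 + 0.05934 = 6.909 m·K/W
Q' = ΔT/ΣR = (5.38 °C − 23.5 °C)/6.909 = -2.62 W/m
(Negative Q' ⇒ heat flows inward; heat gain = 2.62 W/m.)

Q' = 2.62 W/m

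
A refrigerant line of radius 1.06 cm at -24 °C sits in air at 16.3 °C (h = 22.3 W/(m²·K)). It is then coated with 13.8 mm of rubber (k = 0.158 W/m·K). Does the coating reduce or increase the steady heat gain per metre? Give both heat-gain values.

reduces: 59.9 → 35.6 W/m

Critical radius for a cylinder: r_cr = k/h = 0.00709 m = 0.709 cm.
Outer radius after coating: r₂ = 0.0106 + 0.0138 = 0.0244 m.
Since r₁ ≥ r_cr, any added insulation reduces the heat gain.
Bare: R = 1/(2πr₁h) = 0.6733 m·K/W; Q = 40.3/0.6733 = 59.9 W/m.
Coated: R = R_cond + R_conv = 1.132 m·K/W; Q = 40.3/1.132 = 35.6 W/m.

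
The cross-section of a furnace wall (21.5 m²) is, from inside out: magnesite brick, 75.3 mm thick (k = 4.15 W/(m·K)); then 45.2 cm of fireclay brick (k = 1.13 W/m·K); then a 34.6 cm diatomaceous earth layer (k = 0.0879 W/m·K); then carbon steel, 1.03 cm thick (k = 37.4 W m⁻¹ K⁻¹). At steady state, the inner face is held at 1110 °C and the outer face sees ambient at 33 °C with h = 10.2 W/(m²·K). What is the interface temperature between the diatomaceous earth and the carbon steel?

T = 57 °C

Resistance network (inner→outer):
  R_magnesite brick = L/(kA) = 0.0753/(4.15·21.5) = 8.439×10^-4 K/W
  R_fireclay brick = L/(kA) = 0.452/(1.13·21.5) = 0.01860 K/W
  R_diatomaceous earth = L/(kA) = 0.346/(0.0879·21.5) = 0.1831 K/W
  R_carbon steel = L/(kA) = 0.0103/(37.4·21.5) = 1.281×10^-5 K/W
  R_conv,out = 1/(hA) = 1/(10.2·21.5) = 0.004560 K/W
ΣR = 8.439×10^-4 + 0.01860 + 0.1831 + 1.281×10^-5 + 0.004560 = 0.2071 K/W
Q = ΔT/ΣR = (1110 °C − 33 °C)/0.2071 = 5200 W
From the inner boundary to the diatomaceous earth/carbon steel interface, ΣR_partial = 0.2025 K/W.
T_interface = T_in − Q·ΣR_partial = 1110 °C − (5200)(0.2025) = 57 °C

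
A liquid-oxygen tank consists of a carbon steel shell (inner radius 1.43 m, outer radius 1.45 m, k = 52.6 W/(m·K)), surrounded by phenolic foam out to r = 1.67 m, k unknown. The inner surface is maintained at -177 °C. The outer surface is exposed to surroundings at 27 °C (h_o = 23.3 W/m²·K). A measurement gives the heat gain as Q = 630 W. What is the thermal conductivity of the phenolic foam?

k = 0.0224 W/m·K

ΣR = ΔT/Q = |-177 − 27|/630 = 0.3238 K/W
Known resistances:
  R_carbon steel = (1/1.43 − 1/1.45)/(4πk) = 0.009646/(4π·52.6) = 1.459×10^-5 K/W
  R_conv,out = 1/(4πr²h) = 1/(4π·1.67²·23.3) = 0.001225 K/W
R_phenolic foam = ΣR − ΣR_known = 0.3238 − 0.001240 = 0.3226 K/W
(1/r₁−1/r₂)/(4πk) = 0.3226 ⇒ k = 0.09085/(4π·0.3226) = 0.0224 W/m·K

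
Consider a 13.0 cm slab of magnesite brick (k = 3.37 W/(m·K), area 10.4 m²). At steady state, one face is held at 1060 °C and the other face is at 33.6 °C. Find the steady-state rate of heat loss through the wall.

Q = kA·ΔT/L = 3.37 × 10.4 × |1060 °C − 33.6 °C| / 0.130 = 2.77×10^5 W

Q = 2.77×10^5 W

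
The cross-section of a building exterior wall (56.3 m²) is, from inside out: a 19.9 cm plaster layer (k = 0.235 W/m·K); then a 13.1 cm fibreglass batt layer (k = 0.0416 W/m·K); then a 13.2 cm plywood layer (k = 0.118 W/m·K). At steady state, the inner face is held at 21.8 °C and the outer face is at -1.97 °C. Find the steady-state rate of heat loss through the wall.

Q = 262 W

Treat each layer as a resistance in series:
  R_plaster = L/(kA) = 0.199/(0.235·56.3) = 0.01504 K/W
  R_fibreglass batt = L/(kA) = 0.131/(0.0416·56.3) = 0.05593 K/W
  R_plywood = L/(kA) = 0.132/(0.118·56.3) = 0.01987 K/W
ΣR = 0.01504 + 0.05593 + 0.01987 = 0.09084 K/W
Q = ΔT/ΣR = (21.8 °C − -1.97 °C)/0.09084 = 262 W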